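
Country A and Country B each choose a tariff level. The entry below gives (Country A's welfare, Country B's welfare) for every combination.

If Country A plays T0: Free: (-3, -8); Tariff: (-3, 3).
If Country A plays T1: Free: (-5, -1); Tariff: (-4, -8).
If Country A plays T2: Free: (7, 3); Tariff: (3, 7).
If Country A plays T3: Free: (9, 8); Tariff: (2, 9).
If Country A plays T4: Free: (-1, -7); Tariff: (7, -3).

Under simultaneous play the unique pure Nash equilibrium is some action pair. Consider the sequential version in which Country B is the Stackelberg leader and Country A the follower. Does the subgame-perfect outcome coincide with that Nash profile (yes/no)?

Backward induction with Country B moving first.
- Free → Country A plays T3 (best of -3, -5, 7, 9, -1); Country B gets 8.
- Tariff → Country A plays T4 (best of -3, -4, 3, 2, 7); Country B gets -3.
Country B's induced payoffs are 8, -3, so Country B commits to Free. Subgame-perfect outcome: (T3, Free) with payoffs (9, 8).
Now find the simultaneous Nash equilibrium.
Country A's best replies: Free→T3; Tariff→T4.
Country B's best replies: T0→Tariff; T1→Free; T2→Tariff; T3→Tariff; T4→Tariff.
Only (T4, Tariff) has each player best-responding; Nash payoffs (7, -3).
Sequential outcome (T3, Free) differs from the Nash profile (T4, Tariff).

no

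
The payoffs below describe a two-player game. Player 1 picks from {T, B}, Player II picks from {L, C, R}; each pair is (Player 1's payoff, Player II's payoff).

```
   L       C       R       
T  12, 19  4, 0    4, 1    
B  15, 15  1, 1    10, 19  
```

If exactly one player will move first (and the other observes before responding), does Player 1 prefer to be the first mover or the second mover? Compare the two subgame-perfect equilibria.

first

If Player 1 leads: Player II's best replies are T→L, B→R; Player 1's induced payoffs 12, 10; outcome (T, L), payoffs (12, 19).
If Player II leads: Player 1's best replies are L→B, C→T, R→B; Player II's induced payoffs 15, 0, 19; outcome (B, R), payoffs (10, 19).
Player 1 gets 12 moving first and 10 moving second, so Player 1 prefers to move first.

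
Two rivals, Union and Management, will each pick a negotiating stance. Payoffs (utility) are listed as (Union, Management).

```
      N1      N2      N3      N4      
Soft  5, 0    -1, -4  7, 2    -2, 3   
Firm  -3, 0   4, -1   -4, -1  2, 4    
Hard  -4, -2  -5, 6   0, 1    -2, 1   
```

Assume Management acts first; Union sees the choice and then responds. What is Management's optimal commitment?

N4

Solve by backward induction (Management leads).
- N1 → Union plays Soft (best of 5, -3, -4); Management gets 0.
- N2 → Union plays Firm (best of -1, 4, -5); Management gets -1.
- N3 → Union plays Soft (best of 7, -4, 0); Management gets 2.
- N4 → Union plays Firm (best of -2, 2, -2); Management gets 4.
Among 0, -1, 2, 4, the best is 4 at N4. Subgame-perfect outcome: (Firm, N4) with payoffs (2, 4).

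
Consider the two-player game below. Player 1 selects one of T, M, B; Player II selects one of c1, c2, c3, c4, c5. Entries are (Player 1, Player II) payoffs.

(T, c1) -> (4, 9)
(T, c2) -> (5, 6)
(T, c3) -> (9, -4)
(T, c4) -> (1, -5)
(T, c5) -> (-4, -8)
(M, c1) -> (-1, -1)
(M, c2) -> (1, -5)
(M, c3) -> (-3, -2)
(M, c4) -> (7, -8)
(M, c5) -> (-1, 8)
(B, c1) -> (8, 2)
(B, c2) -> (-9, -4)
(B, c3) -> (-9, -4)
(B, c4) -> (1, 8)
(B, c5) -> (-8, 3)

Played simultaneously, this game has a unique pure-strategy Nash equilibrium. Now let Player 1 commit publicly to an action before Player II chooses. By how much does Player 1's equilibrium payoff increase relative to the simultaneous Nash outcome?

Player II best-responds to each possible Player 1 move:
- T → Player II plays c1 (best of 9, 6, -4, -5, -8); Player 1 gets 4.
- M → Player II plays c5 (best of -1, -5, -2, -8, 8); Player 1 gets -1.
- B → Player II plays c4 (best of 2, -4, -4, 8, 3); Player 1 gets 1.
Among 4, -1, 1, the best is 4 at T. Subgame-perfect outcome: (T, c1) with payoffs (4, 9).
Now find the simultaneous Nash equilibrium.
Player 1's best replies: c1→B; c2→T; c3→T; c4→M; c5→M.
Player II's best replies: T→c1; M→c5; B→c4.
The unique mutual best reply is (M, c5), giving (-1, 8).
Player 1's commitment gain: 4 − -1 = 5.

5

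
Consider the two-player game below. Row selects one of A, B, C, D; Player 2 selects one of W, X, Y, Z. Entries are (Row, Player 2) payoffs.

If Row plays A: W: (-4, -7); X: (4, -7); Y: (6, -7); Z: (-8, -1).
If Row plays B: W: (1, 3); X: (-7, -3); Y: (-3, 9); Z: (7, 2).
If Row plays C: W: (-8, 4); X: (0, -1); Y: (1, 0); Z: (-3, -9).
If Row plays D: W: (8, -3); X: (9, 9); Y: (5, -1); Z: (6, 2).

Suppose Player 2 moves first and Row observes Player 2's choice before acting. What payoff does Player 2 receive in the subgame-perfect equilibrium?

Row best-responds to each possible Player 2 move:
- W: BR = D, leader payoff -3.
- X: BR = D, leader payoff 9.
- Y: BR = A, leader payoff -7.
- Z: BR = B, leader payoff 2.
Maximizing over -3, 9, -7, 2, Player 2 chooses X. Subgame-perfect outcome: (D, X) with payoffs (9, 9).

9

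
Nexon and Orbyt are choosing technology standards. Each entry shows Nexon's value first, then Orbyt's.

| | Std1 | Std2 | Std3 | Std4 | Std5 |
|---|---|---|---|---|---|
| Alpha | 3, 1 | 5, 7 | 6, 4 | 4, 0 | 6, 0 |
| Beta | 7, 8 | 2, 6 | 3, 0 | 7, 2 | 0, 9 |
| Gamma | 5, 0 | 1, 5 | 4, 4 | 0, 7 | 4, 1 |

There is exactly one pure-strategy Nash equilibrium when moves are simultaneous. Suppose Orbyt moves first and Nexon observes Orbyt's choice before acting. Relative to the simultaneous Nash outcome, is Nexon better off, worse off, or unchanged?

Work backward from Nexon's decision.
- Std1 → Nexon plays Beta (best of 3, 7, 5); Orbyt gets 8.
- Std2 → Nexon plays Alpha (best of 5, 2, 1); Orbyt gets 7.
- Std3 → Nexon plays Alpha (best of 6, 3, 4); Orbyt gets 4.
- Std4 → Nexon plays Beta (best of 4, 7, 0); Orbyt gets 2.
- Std5 → Nexon plays Alpha (best of 6, 0, 4); Orbyt gets 0.
Among 8, 7, 4, 2, 0, the best is 8 at Std1. Subgame-perfect outcome: (Beta, Std1) with payoffs (7, 8).
For the simultaneous game, intersect best replies.
Nexon's best replies: Std1→Beta; Std2→Alpha; Std3→Alpha; Std4→Beta; Std5→Alpha.
Orbyt's best replies: Alpha→Std2; Beta→Std5; Gamma→Std4.
The unique mutual best reply is (Alpha, Std2), giving (5, 7).
Nexon earns 7 sequentially versus 5 at the Nash outcome: better off.

better off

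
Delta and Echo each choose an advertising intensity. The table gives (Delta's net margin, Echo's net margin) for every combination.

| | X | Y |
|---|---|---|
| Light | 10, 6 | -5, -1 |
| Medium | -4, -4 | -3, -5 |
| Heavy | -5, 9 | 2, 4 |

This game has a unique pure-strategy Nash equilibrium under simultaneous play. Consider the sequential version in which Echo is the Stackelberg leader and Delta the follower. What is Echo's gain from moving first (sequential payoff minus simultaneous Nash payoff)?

0

Work backward from Delta's decision.
- X → Delta plays Light (best of 10, -4, -5); Echo gets 6.
- Y → Delta plays Heavy (best of -5, -3, 2); Echo gets 4.
Maximizing over 6, 4, Echo chooses X. Subgame-perfect outcome: (Light, X) with payoffs (10, 6).
For the simultaneous game, intersect best replies.
Delta's best replies: X→Light; Y→Heavy.
Echo's best replies: Light→X; Medium→X; Heavy→X.
Only (Light, X) has each player best-responding; Nash payoffs (10, 6).
Echo's commitment gain: 6 − 6 = 0.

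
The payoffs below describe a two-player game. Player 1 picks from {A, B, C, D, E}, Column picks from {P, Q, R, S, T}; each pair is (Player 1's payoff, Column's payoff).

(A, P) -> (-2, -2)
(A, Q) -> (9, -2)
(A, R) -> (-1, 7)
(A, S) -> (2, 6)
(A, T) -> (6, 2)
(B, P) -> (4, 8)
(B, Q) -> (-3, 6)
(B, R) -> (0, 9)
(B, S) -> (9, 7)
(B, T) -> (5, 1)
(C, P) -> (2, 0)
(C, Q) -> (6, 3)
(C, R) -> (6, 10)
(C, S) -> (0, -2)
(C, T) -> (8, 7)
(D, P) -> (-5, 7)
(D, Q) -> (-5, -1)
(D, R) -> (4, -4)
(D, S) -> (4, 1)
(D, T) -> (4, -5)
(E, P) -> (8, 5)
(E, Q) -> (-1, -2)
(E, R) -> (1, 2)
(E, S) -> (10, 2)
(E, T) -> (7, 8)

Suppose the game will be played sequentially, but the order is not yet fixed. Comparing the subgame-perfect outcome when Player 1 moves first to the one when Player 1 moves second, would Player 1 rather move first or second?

first

If Player 1 leads: Column's best replies are A→R, B→R, C→R, D→P, E→T; Player 1's induced payoffs -1, 0, 6, -5, 7; outcome (E, T), payoffs (7, 8).
If Column leads: Player 1's best replies are P→E, Q→A, R→C, S→E, T→C; Column's induced payoffs 5, -2, 10, 2, 7; outcome (C, R), payoffs (6, 10).
Player 1 gets 7 moving first and 6 moving second, so Player 1 prefers to move first.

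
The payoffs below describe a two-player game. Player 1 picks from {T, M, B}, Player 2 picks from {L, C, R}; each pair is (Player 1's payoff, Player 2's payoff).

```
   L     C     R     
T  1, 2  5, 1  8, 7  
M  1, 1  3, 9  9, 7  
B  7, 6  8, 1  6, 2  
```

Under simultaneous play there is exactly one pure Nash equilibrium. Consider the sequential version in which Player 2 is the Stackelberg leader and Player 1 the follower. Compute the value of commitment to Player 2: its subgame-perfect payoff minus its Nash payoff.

1

Player 1 best-responds to each possible Player 2 move:
- L: Player 1 compares 1, 1, 7 and picks B; Player 2 would get 6.
- C: Player 1 compares 5, 3, 8 and picks B; Player 2 would get 1.
- R: Player 1 compares 8, 9, 6 and picks M; Player 2 would get 7.
Player 2's induced payoffs are 6, 1, 7, so Player 2 commits to R. Subgame-perfect outcome: (M, R) with payoffs (9, 7).
For the simultaneous game, intersect best replies.
Player 1's best replies: L→B; C→B; R→M.
Player 2's best replies: T→R; M→C; B→L.
Only (B, L) has each player best-responding; Nash payoffs (7, 6).
Player 2's commitment gain: 7 − 6 = 1.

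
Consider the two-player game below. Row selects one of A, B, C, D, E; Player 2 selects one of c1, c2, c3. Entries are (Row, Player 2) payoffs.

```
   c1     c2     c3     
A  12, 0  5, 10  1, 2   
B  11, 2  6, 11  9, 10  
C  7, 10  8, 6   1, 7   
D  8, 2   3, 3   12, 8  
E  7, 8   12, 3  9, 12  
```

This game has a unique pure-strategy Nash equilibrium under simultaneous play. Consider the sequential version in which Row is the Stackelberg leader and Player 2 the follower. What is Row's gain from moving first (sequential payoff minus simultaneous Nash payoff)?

Work backward from Player 2's decision.
- A: BR = c2, leader payoff 5.
- B: BR = c2, leader payoff 6.
- C: BR = c1, leader payoff 7.
- D: BR = c3, leader payoff 12.
- E: BR = c3, leader payoff 9.
Row's induced payoffs are 5, 6, 7, 12, 9, so Row commits to D. Subgame-perfect outcome: (D, c3) with payoffs (12, 8).
Now find the simultaneous Nash equilibrium.
Row's best replies: c1→A; c2→E; c3→D.
Player 2's best replies: A→c2; B→c2; C→c1; D→c3; E→c3.
The unique mutual best reply is (D, c3), giving (12, 8).
Row's commitment gain: 12 − 12 = 0.

0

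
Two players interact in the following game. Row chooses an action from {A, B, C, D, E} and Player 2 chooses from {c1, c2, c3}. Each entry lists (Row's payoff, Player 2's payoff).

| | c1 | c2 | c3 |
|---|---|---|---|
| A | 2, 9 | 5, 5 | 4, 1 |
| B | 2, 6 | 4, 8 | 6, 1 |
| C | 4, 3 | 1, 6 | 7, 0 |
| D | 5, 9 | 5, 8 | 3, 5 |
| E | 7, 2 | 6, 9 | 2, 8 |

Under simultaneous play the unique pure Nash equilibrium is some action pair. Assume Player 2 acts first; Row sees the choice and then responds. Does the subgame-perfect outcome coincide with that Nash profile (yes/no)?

yes

Work backward from Row's decision.
- c1 → Row plays E (best of 2, 2, 4, 5, 7); Player 2 gets 2.
- c2 → Row plays E (best of 5, 4, 1, 5, 6); Player 2 gets 9.
- c3 → Row plays C (best of 4, 6, 7, 3, 2); Player 2 gets 0.
Player 2's induced payoffs are 2, 9, 0, so Player 2 commits to c2. Subgame-perfect outcome: (E, c2) with payoffs (6, 9).
Now find the simultaneous Nash equilibrium.
Row's best replies: c1→E; c2→E; c3→C.
Player 2's best replies: A→c1; B→c2; C→c2; D→c1; E→c2.
The unique mutual best reply is (E, c2), giving (6, 9).
Sequential outcome (E, c2) coincides with the Nash profile (E, c2).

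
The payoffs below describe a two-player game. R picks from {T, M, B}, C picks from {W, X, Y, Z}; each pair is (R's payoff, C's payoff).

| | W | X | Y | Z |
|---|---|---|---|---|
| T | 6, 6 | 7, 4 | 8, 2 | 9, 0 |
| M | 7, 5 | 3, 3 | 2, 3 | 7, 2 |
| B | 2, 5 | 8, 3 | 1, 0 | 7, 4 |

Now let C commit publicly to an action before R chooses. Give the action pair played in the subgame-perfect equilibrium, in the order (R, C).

(M, W)

Backward induction with C moving first.
- W: BR = M, leader payoff 5.
- X: BR = B, leader payoff 3.
- Y: BR = T, leader payoff 2.
- Z: BR = T, leader payoff 0.
Maximizing over 5, 3, 2, 0, C chooses W. Subgame-perfect outcome: (M, W) with payoffs (7, 5).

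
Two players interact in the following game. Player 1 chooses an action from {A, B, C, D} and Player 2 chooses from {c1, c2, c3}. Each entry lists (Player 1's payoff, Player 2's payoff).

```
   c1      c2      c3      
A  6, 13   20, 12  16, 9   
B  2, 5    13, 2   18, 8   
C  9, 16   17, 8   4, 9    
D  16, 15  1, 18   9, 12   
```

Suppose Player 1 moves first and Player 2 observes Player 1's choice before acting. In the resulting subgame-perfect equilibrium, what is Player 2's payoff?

Backward induction with Player 1 moving first.
- A: BR = c1, leader payoff 6.
- B: BR = c3, leader payoff 18.
- C: BR = c1, leader payoff 9.
- D: BR = c2, leader payoff 1.
Among 6, 18, 9, 1, the best is 18 at B. Subgame-perfect outcome: (B, c3) with payoffs (18, 8).

8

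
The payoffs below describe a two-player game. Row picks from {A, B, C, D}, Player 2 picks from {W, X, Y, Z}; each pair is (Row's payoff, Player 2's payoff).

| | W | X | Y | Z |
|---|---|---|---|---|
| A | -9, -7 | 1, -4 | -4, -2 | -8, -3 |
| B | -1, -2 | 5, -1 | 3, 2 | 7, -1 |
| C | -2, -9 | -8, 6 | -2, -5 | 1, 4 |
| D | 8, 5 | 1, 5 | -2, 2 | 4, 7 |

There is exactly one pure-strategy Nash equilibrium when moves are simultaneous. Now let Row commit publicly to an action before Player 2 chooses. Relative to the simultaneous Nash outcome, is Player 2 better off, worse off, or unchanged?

Player 2 best-responds to each possible Row move:
- A: Player 2 compares -7, -4, -2, -3 and picks Y; Row would get -4.
- B: Player 2 compares -2, -1, 2, -1 and picks Y; Row would get 3.
- C: Player 2 compares -9, 6, -5, 4 and picks X; Row would get -8.
- D: Player 2 compares 5, 5, 2, 7 and picks Z; Row would get 4.
Maximizing over -4, 3, -8, 4, Row chooses D. Subgame-perfect outcome: (D, Z) with payoffs (4, 7).
Now find the simultaneous Nash equilibrium.
Row's best replies: W→D; X→B; Y→B; Z→B.
Player 2's best replies: A→Y; B→Y; C→X; D→Z.
Only (B, Y) has each player best-responding; Nash payoffs (3, 2).
Player 2 earns 7 sequentially versus 2 at the Nash outcome: better off.

better off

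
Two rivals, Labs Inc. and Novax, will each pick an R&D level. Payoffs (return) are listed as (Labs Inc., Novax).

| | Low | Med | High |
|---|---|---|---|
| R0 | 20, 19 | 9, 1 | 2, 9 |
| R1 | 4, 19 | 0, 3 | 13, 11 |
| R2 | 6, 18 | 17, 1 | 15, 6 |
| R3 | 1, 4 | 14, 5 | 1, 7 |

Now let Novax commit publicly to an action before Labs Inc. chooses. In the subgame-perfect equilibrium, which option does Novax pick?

Labs Inc. best-responds to each possible Novax move:
- Low: Labs Inc. compares 20, 4, 6, 1 and picks R0; Novax would get 19.
- Med: Labs Inc. compares 9, 0, 17, 14 and picks R2; Novax would get 1.
- High: Labs Inc. compares 2, 13, 15, 1 and picks R2; Novax would get 6.
Among 19, 1, 6, the best is 19 at Low. Subgame-perfect outcome: (R0, Low) with payoffs (20, 19).

Low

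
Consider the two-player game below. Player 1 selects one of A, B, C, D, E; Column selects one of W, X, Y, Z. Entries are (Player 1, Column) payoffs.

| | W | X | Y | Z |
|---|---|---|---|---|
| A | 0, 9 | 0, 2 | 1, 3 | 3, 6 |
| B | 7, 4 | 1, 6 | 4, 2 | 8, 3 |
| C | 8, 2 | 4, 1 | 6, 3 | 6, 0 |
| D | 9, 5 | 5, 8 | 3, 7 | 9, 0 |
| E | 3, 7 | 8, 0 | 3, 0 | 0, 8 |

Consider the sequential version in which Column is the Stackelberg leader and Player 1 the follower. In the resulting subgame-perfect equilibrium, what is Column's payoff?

Player 1 best-responds to each possible Column move:
- W → Player 1 plays D (best of 0, 7, 8, 9, 3); Column gets 5.
- X → Player 1 plays E (best of 0, 1, 4, 5, 8); Column gets 0.
- Y → Player 1 plays C (best of 1, 4, 6, 3, 3); Column gets 3.
- Z → Player 1 plays D (best of 3, 8, 6, 9, 0); Column gets 0.
Maximizing over 5, 0, 3, 0, Column chooses W. Subgame-perfect outcome: (D, W) with payoffs (9, 5).

5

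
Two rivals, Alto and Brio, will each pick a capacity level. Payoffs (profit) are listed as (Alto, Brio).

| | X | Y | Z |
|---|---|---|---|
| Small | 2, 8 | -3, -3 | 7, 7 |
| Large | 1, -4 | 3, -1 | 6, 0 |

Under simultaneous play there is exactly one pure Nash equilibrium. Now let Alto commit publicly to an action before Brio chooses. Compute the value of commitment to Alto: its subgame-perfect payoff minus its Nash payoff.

4

Backward induction with Alto moving first.
- Small: Brio compares 8, -3, 7 and picks X; Alto would get 2.
- Large: Brio compares -4, -1, 0 and picks Z; Alto would get 6.
Maximizing over 2, 6, Alto chooses Large. Subgame-perfect outcome: (Large, Z) with payoffs (6, 0).
For the simultaneous game, intersect best replies.
Alto's best replies: X→Small; Y→Large; Z→Small.
Brio's best replies: Small→X; Large→Z.
The unique mutual best reply is (Small, X), giving (2, 8).
Alto's commitment gain: 6 − 2 = 4.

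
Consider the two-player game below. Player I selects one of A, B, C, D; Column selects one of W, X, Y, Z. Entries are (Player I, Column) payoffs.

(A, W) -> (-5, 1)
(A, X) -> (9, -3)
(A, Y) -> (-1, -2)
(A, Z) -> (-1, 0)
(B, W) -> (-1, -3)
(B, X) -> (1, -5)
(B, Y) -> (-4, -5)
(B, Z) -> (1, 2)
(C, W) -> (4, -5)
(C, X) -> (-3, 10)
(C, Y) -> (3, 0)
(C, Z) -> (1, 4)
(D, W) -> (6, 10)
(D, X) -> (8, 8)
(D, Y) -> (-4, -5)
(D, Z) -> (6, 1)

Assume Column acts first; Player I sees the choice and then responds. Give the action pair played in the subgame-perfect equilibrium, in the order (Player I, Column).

Backward induction with Column moving first.
- W: Player I compares -5, -1, 4, 6 and picks D; Column would get 10.
- X: Player I compares 9, 1, -3, 8 and picks A; Column would get -3.
- Y: Player I compares -1, -4, 3, -4 and picks C; Column would get 0.
- Z: Player I compares -1, 1, 1, 6 and picks D; Column would get 1.
Among 10, -3, 0, 1, the best is 10 at W. Subgame-perfect outcome: (D, W) with payoffs (6, 10).

(D, W)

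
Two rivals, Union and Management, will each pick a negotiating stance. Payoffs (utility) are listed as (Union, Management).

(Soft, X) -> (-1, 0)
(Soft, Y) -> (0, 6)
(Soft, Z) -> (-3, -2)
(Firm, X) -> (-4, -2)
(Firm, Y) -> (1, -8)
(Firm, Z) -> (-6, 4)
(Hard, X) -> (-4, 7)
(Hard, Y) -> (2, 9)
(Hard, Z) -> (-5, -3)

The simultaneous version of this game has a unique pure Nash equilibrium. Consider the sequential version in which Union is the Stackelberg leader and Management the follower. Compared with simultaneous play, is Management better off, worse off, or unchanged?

unchanged

Backward induction with Union moving first.
- Soft: BR = Y, leader payoff 0.
- Firm: BR = Z, leader payoff -6.
- Hard: BR = Y, leader payoff 2.
Among 0, -6, 2, the best is 2 at Hard. Subgame-perfect outcome: (Hard, Y) with payoffs (2, 9).
Under simultaneous play:
Union's best replies: X→Soft; Y→Hard; Z→Soft.
Management's best replies: Soft→Y; Firm→Z; Hard→Y.
The unique mutual best reply is (Hard, Y), giving (2, 9).
Management earns 9 sequentially versus 9 at the Nash outcome: unchanged.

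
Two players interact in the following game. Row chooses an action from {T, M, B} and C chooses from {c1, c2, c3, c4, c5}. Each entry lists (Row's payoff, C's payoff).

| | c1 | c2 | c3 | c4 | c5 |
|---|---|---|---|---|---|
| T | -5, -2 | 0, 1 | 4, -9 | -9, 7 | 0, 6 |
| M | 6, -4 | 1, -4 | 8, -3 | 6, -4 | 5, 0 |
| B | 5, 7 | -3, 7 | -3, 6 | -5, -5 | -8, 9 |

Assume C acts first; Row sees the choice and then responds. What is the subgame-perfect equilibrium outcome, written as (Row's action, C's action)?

(M, c5)

Work backward from Row's decision.
- c1 → Row plays M (best of -5, 6, 5); C gets -4.
- c2 → Row plays M (best of 0, 1, -3); C gets -4.
- c3 → Row plays M (best of 4, 8, -3); C gets -3.
- c4 → Row plays M (best of -9, 6, -5); C gets -4.
- c5 → Row plays M (best of 0, 5, -8); C gets 0.
Maximizing over -4, -4, -3, -4, 0, C chooses c5. Subgame-perfect outcome: (M, c5) with payoffs (5, 0).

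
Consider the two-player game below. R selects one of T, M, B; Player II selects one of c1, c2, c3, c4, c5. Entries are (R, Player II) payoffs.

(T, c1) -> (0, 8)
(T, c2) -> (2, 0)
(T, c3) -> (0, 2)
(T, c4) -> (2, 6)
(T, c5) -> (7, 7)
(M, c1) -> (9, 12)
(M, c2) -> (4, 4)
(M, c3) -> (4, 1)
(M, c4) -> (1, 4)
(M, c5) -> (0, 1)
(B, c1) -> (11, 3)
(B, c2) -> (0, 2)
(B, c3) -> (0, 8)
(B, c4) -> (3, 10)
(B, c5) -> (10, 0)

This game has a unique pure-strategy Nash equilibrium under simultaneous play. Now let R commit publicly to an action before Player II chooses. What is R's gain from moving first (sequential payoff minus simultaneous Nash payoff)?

6

Solve by backward induction (R leads).
- T: BR = c1, leader payoff 0.
- M: BR = c1, leader payoff 9.
- B: BR = c4, leader payoff 3.
Among 0, 9, 3, the best is 9 at M. Subgame-perfect outcome: (M, c1) with payoffs (9, 12).
For the simultaneous game, intersect best replies.
R's best replies: c1→B; c2→M; c3→M; c4→B; c5→B.
Player II's best replies: T→c1; M→c1; B→c4.
Only (B, c4) has each player best-responding; Nash payoffs (3, 10).
R's commitment gain: 9 − 3 = 6.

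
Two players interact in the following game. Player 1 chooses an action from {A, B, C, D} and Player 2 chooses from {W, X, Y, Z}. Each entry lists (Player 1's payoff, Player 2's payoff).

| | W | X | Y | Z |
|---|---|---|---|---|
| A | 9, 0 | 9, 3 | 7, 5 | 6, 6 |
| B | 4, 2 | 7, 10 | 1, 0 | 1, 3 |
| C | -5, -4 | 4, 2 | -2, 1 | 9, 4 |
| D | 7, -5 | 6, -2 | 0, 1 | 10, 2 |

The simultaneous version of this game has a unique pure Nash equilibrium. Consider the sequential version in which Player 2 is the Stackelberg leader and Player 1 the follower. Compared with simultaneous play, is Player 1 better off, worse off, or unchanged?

worse off

Player 1 best-responds to each possible Player 2 move:
- W: Player 1 compares 9, 4, -5, 7 and picks A; Player 2 would get 0.
- X: Player 1 compares 9, 7, 4, 6 and picks A; Player 2 would get 3.
- Y: Player 1 compares 7, 1, -2, 0 and picks A; Player 2 would get 5.
- Z: Player 1 compares 6, 1, 9, 10 and picks D; Player 2 would get 2.
Maximizing over 0, 3, 5, 2, Player 2 chooses Y. Subgame-perfect outcome: (A, Y) with payoffs (7, 5).
For the simultaneous game, intersect best replies.
Player 1's best replies: W→A; X→A; Y→A; Z→D.
Player 2's best replies: A→Z; B→X; C→Z; D→Z.
The unique mutual best reply is (D, Z), giving (10, 2).
Player 1 earns 7 sequentially versus 10 at the Nash outcome: worse off.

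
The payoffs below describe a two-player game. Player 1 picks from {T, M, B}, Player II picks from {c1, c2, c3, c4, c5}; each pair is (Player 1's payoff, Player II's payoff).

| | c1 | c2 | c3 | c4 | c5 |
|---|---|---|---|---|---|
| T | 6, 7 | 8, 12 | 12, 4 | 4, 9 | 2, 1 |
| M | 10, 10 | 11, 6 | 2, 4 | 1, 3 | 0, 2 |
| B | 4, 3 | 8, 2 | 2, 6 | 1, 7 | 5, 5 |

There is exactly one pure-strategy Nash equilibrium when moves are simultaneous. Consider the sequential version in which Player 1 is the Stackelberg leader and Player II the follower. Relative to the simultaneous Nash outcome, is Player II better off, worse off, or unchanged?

Solve by backward induction (Player 1 leads).
- T: BR = c2, leader payoff 8.
- M: BR = c1, leader payoff 10.
- B: BR = c4, leader payoff 1.
Among 8, 10, 1, the best is 10 at M. Subgame-perfect outcome: (M, c1) with payoffs (10, 10).
For the simultaneous game, intersect best replies.
Player 1's best replies: c1→M; c2→M; c3→T; c4→T; c5→B.
Player II's best replies: T→c2; M→c1; B→c4.
The unique mutual best reply is (M, c1), giving (10, 10).
Player II earns 10 sequentially versus 10 at the Nash outcome: unchanged.

unchanged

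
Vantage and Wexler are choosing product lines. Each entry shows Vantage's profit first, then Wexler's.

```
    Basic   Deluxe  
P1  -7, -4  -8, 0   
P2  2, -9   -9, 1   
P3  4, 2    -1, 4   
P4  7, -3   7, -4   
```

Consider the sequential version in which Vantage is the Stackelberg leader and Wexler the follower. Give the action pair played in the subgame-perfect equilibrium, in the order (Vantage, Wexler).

(P4, Basic)

Work backward from Wexler's decision.
- P1: BR = Deluxe, leader payoff -8.
- P2: BR = Deluxe, leader payoff -9.
- P3: BR = Deluxe, leader payoff -1.
- P4: BR = Basic, leader payoff 7.
Among -8, -9, -1, 7, the best is 7 at P4. Subgame-perfect outcome: (P4, Basic) with payoffs (7, -3).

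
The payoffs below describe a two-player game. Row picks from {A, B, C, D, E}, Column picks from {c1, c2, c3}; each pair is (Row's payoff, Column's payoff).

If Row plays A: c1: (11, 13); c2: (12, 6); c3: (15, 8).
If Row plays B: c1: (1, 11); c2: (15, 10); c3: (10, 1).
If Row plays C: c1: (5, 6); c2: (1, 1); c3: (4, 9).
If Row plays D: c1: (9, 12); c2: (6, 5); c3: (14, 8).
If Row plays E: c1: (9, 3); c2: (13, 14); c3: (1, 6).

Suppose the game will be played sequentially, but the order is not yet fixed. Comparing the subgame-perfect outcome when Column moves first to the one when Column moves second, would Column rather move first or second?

second

If Row leads: Column's best replies are A→c1, B→c1, C→c3, D→c1, E→c2; Row's induced payoffs 11, 1, 4, 9, 13; outcome (E, c2), payoffs (13, 14).
If Column leads: Row's best replies are c1→A, c2→B, c3→A; Column's induced payoffs 13, 10, 8; outcome (A, c1), payoffs (11, 13).
Column gets 13 moving first and 14 moving second, so Column prefers to move second.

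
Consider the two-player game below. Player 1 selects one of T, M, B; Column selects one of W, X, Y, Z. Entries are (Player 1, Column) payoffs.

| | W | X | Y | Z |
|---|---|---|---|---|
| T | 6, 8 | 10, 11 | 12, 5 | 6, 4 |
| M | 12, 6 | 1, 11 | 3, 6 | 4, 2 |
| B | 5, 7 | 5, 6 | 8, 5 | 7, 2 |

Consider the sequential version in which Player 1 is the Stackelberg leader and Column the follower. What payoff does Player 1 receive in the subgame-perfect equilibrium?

Solve by backward induction (Player 1 leads).
- T → Column plays X (best of 8, 11, 5, 4); Player 1 gets 10.
- M → Column plays X (best of 6, 11, 6, 2); Player 1 gets 1.
- B → Column plays W (best of 7, 6, 5, 2); Player 1 gets 5.
Maximizing over 10, 1, 5, Player 1 chooses T. Subgame-perfect outcome: (T, X) with payoffs (10, 11).

10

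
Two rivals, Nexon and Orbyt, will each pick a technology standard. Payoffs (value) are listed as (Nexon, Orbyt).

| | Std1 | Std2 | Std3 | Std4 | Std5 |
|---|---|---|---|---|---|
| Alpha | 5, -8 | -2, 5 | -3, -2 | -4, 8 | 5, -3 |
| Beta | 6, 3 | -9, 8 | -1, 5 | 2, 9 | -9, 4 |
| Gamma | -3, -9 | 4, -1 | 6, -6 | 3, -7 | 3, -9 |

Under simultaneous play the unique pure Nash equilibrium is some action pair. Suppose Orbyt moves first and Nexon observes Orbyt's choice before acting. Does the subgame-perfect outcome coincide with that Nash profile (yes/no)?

no

Work backward from Nexon's decision.
- Std1: BR = Beta, leader payoff 3.
- Std2: BR = Gamma, leader payoff -1.
- Std3: BR = Gamma, leader payoff -6.
- Std4: BR = Gamma, leader payoff -7.
- Std5: BR = Alpha, leader payoff -3.
Among 3, -1, -6, -7, -3, the best is 3 at Std1. Subgame-perfect outcome: (Beta, Std1) with payoffs (6, 3).
Under simultaneous play:
Nexon's best replies: Std1→Beta; Std2→Gamma; Std3→Gamma; Std4→Gamma; Std5→Alpha.
Orbyt's best replies: Alpha→Std4; Beta→Std4; Gamma→Std2.
The unique mutual best reply is (Gamma, Std2), giving (4, -1).
Sequential outcome (Beta, Std1) differs from the Nash profile (Gamma, Std2).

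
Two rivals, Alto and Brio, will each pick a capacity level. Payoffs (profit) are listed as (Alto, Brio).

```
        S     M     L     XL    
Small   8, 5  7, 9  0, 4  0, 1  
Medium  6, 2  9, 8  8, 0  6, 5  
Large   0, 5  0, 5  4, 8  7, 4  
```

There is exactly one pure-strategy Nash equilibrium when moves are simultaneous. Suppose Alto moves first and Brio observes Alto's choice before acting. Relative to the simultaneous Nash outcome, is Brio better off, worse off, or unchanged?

Solve by backward induction (Alto leads).
- Small: Brio compares 5, 9, 4, 1 and picks M; Alto would get 7.
- Medium: Brio compares 2, 8, 0, 5 and picks M; Alto would get 9.
- Large: Brio compares 5, 5, 8, 4 and picks L; Alto would get 4.
Maximizing over 7, 9, 4, Alto chooses Medium. Subgame-perfect outcome: (Medium, M) with payoffs (9, 8).
Now find the simultaneous Nash equilibrium.
Alto's best replies: S→Small; M→Medium; L→Medium; XL→Large.
Brio's best replies: Small→M; Medium→M; Large→L.
Only (Medium, M) has each player best-responding; Nash payoffs (9, 8).
Brio earns 8 sequentially versus 8 at the Nash outcome: unchanged.

unchanged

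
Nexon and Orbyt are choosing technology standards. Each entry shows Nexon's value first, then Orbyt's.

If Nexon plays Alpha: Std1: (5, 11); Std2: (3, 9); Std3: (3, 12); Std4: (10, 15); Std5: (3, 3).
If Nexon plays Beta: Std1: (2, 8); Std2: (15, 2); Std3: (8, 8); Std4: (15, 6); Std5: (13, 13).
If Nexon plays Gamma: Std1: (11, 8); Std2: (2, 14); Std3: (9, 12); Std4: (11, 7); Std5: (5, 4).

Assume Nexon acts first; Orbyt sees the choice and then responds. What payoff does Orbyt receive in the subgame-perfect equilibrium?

13

Orbyt best-responds to each possible Nexon move:
- Alpha: BR = Std4, leader payoff 10.
- Beta: BR = Std5, leader payoff 13.
- Gamma: BR = Std2, leader payoff 2.
Nexon's induced payoffs are 10, 13, 2, so Nexon commits to Beta. Subgame-perfect outcome: (Beta, Std5) with payoffs (13, 13).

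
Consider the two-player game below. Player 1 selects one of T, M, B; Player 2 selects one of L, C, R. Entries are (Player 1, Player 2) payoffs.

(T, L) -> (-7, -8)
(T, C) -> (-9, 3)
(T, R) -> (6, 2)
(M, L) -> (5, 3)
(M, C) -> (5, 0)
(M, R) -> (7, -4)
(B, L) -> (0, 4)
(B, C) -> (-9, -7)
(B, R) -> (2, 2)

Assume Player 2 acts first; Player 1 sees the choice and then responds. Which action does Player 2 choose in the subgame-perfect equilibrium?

Solve by backward induction (Player 2 leads).
- L → Player 1 plays M (best of -7, 5, 0); Player 2 gets 3.
- C → Player 1 plays M (best of -9, 5, -9); Player 2 gets 0.
- R → Player 1 plays M (best of 6, 7, 2); Player 2 gets -4.
Among 3, 0, -4, the best is 3 at L. Subgame-perfect outcome: (M, L) with payoffs (5, 3).

L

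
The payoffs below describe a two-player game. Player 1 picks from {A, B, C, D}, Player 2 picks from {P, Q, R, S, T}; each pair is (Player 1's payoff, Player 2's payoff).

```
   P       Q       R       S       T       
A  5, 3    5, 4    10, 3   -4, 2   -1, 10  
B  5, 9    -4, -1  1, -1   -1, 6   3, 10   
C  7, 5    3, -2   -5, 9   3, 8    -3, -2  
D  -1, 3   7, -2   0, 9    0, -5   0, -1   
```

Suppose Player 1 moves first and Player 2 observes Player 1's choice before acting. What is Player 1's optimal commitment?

Work backward from Player 2's decision.
- A → Player 2 plays T (best of 3, 4, 3, 2, 10); Player 1 gets -1.
- B → Player 2 plays T (best of 9, -1, -1, 6, 10); Player 1 gets 3.
- C → Player 2 plays R (best of 5, -2, 9, 8, -2); Player 1 gets -5.
- D → Player 2 plays R (best of 3, -2, 9, -5, -1); Player 1 gets 0.
Player 1's induced payoffs are -1, 3, -5, 0, so Player 1 commits to B. Subgame-perfect outcome: (B, T) with payoffs (3, 10).

B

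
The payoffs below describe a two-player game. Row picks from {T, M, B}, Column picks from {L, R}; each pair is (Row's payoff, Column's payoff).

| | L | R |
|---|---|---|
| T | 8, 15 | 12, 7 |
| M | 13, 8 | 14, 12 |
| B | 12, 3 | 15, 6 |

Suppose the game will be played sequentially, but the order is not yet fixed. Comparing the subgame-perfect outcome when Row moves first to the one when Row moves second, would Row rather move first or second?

If Row leads: Column's best replies are T→L, M→R, B→R; Row's induced payoffs 8, 14, 15; outcome (B, R), payoffs (15, 6).
If Column leads: Row's best replies are L→M, R→B; Column's induced payoffs 8, 6; outcome (M, L), payoffs (13, 8).
Row gets 15 moving first and 13 moving second, so Row prefers to move first.

first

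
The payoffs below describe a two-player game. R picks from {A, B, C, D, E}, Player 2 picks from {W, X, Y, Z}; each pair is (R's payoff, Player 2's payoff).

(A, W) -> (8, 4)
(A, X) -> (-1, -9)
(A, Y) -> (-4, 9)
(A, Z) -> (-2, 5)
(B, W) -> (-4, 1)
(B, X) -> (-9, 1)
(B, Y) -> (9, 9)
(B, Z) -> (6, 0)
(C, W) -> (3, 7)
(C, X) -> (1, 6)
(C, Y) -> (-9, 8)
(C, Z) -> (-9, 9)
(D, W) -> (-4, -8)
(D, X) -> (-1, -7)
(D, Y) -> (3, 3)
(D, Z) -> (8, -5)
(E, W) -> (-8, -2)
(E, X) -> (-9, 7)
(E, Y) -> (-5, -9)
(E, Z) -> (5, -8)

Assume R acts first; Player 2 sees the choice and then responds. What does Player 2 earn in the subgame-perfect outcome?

9

Solve by backward induction (R leads).
- A → Player 2 plays Y (best of 4, -9, 9, 5); R gets -4.
- B → Player 2 plays Y (best of 1, 1, 9, 0); R gets 9.
- C → Player 2 plays Z (best of 7, 6, 8, 9); R gets -9.
- D → Player 2 plays Y (best of -8, -7, 3, -5); R gets 3.
- E → Player 2 plays X (best of -2, 7, -9, -8); R gets -9.
Maximizing over -4, 9, -9, 3, -9, R chooses B. Subgame-perfect outcome: (B, Y) with payoffs (9, 9).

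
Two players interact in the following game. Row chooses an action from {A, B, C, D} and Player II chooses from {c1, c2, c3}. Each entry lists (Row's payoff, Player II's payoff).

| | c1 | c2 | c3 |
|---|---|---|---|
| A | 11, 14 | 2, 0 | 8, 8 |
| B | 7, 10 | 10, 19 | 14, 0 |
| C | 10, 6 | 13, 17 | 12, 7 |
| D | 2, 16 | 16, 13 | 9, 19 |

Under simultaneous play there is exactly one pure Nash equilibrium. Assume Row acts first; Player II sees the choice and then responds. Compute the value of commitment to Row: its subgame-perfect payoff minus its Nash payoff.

2

Player II best-responds to each possible Row move:
- A: Player II compares 14, 0, 8 and picks c1; Row would get 11.
- B: Player II compares 10, 19, 0 and picks c2; Row would get 10.
- C: Player II compares 6, 17, 7 and picks c2; Row would get 13.
- D: Player II compares 16, 13, 19 and picks c3; Row would get 9.
Among 11, 10, 13, 9, the best is 13 at C. Subgame-perfect outcome: (C, c2) with payoffs (13, 17).
Now find the simultaneous Nash equilibrium.
Row's best replies: c1→A; c2→D; c3→B.
Player II's best replies: A→c1; B→c2; C→c2; D→c3.
Only (A, c1) has each player best-responding; Nash payoffs (11, 14).
Row's commitment gain: 13 − 11 = 2.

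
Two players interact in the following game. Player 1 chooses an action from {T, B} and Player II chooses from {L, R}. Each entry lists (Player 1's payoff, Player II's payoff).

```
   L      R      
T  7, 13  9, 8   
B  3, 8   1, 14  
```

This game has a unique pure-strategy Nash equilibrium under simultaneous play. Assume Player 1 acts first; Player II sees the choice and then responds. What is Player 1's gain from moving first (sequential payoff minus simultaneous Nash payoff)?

Player II best-responds to each possible Player 1 move:
- T: Player II compares 13, 8 and picks L; Player 1 would get 7.
- B: Player II compares 8, 14 and picks R; Player 1 would get 1.
Maximizing over 7, 1, Player 1 chooses T. Subgame-perfect outcome: (T, L) with payoffs (7, 13).
Now find the simultaneous Nash equilibrium.
Player 1's best replies: L→T; R→T.
Player II's best replies: T→L; B→R.
The unique mutual best reply is (T, L), giving (7, 13).
Player 1's commitment gain: 7 − 7 = 0.

0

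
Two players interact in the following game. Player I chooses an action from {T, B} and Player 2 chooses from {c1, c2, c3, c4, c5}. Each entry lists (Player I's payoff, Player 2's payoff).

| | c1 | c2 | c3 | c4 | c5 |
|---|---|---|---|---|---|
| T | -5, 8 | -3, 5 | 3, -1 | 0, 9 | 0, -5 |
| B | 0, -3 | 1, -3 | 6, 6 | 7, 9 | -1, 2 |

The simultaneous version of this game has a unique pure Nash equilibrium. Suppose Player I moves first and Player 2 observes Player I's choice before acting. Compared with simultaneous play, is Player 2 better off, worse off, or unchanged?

unchanged

Solve by backward induction (Player I leads).
- T: BR = c4, leader payoff 0.
- B: BR = c4, leader payoff 7.
Among 0, 7, the best is 7 at B. Subgame-perfect outcome: (B, c4) with payoffs (7, 9).
Now find the simultaneous Nash equilibrium.
Player I's best replies: c1→B; c2→B; c3→B; c4→B; c5→T.
Player 2's best replies: T→c4; B→c4.
The unique mutual best reply is (B, c4), giving (7, 9).
Player 2 earns 9 sequentially versus 9 at the Nash outcome: unchanged.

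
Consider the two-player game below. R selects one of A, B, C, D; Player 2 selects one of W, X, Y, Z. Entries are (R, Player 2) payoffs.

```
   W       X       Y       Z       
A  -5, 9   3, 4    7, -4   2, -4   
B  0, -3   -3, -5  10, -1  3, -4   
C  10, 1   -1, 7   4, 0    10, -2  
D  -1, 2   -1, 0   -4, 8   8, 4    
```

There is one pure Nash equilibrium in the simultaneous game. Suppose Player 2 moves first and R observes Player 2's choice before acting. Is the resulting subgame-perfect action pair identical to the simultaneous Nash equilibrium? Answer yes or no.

no

Work backward from R's decision.
- W: R compares -5, 0, 10, -1 and picks C; Player 2 would get 1.
- X: R compares 3, -3, -1, -1 and picks A; Player 2 would get 4.
- Y: R compares 7, 10, 4, -4 and picks B; Player 2 would get -1.
- Z: R compares 2, 3, 10, 8 and picks C; Player 2 would get -2.
Player 2's induced payoffs are 1, 4, -1, -2, so Player 2 commits to X. Subgame-perfect outcome: (A, X) with payoffs (3, 4).
Under simultaneous play:
R's best replies: W→C; X→A; Y→B; Z→C.
Player 2's best replies: A→W; B→Y; C→X; D→Y.
Only (B, Y) has each player best-responding; Nash payoffs (10, -1).
Sequential outcome (A, X) differs from the Nash profile (B, Y).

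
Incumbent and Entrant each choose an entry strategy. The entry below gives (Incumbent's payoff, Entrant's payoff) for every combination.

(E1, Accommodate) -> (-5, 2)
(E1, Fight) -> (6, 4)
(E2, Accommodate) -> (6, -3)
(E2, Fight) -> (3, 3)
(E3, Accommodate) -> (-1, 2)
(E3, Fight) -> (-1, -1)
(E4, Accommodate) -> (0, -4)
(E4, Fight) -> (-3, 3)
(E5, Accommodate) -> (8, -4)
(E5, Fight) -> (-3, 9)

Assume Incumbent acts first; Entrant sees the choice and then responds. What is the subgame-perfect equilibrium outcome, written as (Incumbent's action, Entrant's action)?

Work backward from Entrant's decision.
- E1: Entrant compares 2, 4 and picks Fight; Incumbent would get 6.
- E2: Entrant compares -3, 3 and picks Fight; Incumbent would get 3.
- E3: Entrant compares 2, -1 and picks Accommodate; Incumbent would get -1.
- E4: Entrant compares -4, 3 and picks Fight; Incumbent would get -3.
- E5: Entrant compares -4, 9 and picks Fight; Incumbent would get -3.
Incumbent's induced payoffs are 6, 3, -1, -3, -3, so Incumbent commits to E1. Subgame-perfect outcome: (E1, Fight) with payoffs (6, 4).

(E1, Fight)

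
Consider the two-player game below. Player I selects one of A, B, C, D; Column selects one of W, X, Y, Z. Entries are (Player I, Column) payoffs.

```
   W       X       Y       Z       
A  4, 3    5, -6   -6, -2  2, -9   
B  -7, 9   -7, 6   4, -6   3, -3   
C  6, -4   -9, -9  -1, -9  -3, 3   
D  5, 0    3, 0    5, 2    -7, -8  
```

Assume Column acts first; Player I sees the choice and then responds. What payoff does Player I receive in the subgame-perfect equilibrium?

5

Backward induction with Column moving first.
- W: BR = C, leader payoff -4.
- X: BR = A, leader payoff -6.
- Y: BR = D, leader payoff 2.
- Z: BR = B, leader payoff -3.
Column's induced payoffs are -4, -6, 2, -3, so Column commits to Y. Subgame-perfect outcome: (D, Y) with payoffs (5, 2).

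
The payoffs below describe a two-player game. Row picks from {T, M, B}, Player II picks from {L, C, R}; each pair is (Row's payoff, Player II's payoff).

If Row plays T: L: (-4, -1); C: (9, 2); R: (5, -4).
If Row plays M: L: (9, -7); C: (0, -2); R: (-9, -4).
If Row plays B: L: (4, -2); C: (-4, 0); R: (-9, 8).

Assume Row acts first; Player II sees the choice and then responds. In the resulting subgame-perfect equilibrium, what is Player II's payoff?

Player II best-responds to each possible Row move:
- T: Player II compares -1, 2, -4 and picks C; Row would get 9.
- M: Player II compares -7, -2, -4 and picks C; Row would get 0.
- B: Player II compares -2, 0, 8 and picks R; Row would get -9.
Maximizing over 9, 0, -9, Row chooses T. Subgame-perfect outcome: (T, C) with payoffs (9, 2).

2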